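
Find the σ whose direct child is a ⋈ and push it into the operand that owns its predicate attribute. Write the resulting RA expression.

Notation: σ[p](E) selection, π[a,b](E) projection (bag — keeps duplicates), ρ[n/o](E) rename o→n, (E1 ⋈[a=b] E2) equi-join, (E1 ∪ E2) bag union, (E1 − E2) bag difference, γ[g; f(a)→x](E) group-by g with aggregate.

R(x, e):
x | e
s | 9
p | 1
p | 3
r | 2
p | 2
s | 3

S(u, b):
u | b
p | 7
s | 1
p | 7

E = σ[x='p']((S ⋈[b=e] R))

σ filters on x, owned by the right side.
E' = (S ⋈[b=e] σ[x='p'](R))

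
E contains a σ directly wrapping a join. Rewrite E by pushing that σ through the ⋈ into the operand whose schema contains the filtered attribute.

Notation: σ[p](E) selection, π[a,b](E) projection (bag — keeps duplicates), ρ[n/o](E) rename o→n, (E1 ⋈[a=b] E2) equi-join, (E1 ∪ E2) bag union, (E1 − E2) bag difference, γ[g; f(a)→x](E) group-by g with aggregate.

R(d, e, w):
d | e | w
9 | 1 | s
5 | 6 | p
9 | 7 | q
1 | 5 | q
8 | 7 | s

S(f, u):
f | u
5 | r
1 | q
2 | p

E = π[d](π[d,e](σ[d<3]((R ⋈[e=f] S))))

σ filters on d, owned by the left side.
E' = π[d](π[d,e]((σ[d<3](R) ⋈[e=f] S)))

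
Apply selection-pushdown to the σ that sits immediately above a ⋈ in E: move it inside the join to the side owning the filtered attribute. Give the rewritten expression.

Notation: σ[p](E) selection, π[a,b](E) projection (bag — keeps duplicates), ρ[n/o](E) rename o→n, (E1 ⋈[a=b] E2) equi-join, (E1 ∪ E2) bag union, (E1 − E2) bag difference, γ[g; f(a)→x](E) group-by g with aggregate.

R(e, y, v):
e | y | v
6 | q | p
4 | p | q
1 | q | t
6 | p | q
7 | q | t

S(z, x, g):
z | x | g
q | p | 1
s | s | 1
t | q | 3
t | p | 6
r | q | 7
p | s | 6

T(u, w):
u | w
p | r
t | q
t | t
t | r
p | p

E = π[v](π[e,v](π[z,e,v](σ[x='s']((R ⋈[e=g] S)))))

σ filters on x, owned by the right side.
E' = π[v](π[e,v](π[z,e,v]((R ⋈[e=g] σ[x='s'](S)))))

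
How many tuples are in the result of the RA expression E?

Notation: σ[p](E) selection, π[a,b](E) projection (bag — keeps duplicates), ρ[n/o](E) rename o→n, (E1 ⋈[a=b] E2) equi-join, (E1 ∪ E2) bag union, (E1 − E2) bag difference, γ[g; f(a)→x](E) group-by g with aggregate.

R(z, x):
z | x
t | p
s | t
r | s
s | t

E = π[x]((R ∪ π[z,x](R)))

Subexpression sizes:
  R → 4
  R → 4
  π[z,x](R) → 4
  (R ∪ π[z,x](R)) → 8
  π[x]((R ∪ π[z,x](R))) → 8

|E| = 8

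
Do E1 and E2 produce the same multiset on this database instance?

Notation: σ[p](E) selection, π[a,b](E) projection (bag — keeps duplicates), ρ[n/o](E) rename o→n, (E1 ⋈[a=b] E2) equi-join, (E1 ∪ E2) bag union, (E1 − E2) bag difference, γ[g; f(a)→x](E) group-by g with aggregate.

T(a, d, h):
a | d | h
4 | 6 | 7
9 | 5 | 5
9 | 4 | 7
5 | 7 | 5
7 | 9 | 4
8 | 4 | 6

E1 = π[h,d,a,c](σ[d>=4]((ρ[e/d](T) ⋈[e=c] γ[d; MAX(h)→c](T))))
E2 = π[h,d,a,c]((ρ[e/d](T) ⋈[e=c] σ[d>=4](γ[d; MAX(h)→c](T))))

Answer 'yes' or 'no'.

E1 per-node cardinality:
  T → 6
  ρ[e/d](T) → 6
  T → 6
  γ[d; MAX(h)→c](T) → 5
  (ρ[e/d](T) ⋈[e=c] γ[d; MAX(h)→c](T)) → 6
  σ[d>=4]((ρ[e/d](T) ⋈[e=c] γ[d; MAX(h)→c](T))) → 6
  π[h,d,a,c](σ[d>=4]((ρ[e/d](T) ⋈[e=c] γ[d; MAX(h)→c](T)))) → 6
E2 per-node cardinality:
  T → 6
  ρ[e/d](T) → 6
  T → 6
  γ[d; MAX(h)→c](T) → 5
  σ[d>=4](γ[d; MAX(h)→c](T)) → 5
  (ρ[e/d](T) ⋈[e=c] σ[d>=4](γ[d; MAX(h)→c](T))) → 6
  π[h,d,a,c]((ρ[e/d](T) ⋈[e=c] σ[d>=4](γ[d; MAX(h)→c](T)))) → 6

E1 and E2 produce the same multiset:
h | d | a | c
5 | 4 | 5 | 7
5 | 5 | 9 | 5
5 | 6 | 5 | 7
5 | 7 | 9 | 5
6 | 9 | 8 | 4
7 | 9 | 9 | 4

yes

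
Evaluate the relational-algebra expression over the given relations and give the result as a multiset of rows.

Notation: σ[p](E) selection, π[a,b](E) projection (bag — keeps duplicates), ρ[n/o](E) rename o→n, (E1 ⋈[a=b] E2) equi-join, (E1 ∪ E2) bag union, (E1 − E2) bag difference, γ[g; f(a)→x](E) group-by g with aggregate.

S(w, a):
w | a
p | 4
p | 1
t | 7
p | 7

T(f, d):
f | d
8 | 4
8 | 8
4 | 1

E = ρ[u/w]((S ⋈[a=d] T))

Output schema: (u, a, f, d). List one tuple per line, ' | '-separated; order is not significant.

Per-node cardinality:
  S → 4
  T → 3
  (S ⋈[a=d] T) → 2
  ρ[u/w]((S ⋈[a=d] T)) → 2

== RESULT ==
u | a | f | d
p | 1 | 4 | 1
p | 4 | 8 | 4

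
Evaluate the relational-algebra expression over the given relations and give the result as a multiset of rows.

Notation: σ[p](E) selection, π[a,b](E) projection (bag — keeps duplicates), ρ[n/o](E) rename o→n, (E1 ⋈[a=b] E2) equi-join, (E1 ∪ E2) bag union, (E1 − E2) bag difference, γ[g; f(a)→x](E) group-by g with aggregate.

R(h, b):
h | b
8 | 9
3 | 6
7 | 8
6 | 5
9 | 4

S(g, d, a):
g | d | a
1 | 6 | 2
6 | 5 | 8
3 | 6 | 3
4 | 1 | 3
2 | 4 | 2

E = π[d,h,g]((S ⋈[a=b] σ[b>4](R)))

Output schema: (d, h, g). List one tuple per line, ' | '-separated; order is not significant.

Subexpression sizes:
  S → 5
  R → 5
  σ[b>4](R) → 4
  (S ⋈[a=b] σ[b>4](R)) → 1
  π[d,h,g]((S ⋈[a=b] σ[b>4](R))) → 1

== RESULT ==
d | h | g
5 | 7 | 6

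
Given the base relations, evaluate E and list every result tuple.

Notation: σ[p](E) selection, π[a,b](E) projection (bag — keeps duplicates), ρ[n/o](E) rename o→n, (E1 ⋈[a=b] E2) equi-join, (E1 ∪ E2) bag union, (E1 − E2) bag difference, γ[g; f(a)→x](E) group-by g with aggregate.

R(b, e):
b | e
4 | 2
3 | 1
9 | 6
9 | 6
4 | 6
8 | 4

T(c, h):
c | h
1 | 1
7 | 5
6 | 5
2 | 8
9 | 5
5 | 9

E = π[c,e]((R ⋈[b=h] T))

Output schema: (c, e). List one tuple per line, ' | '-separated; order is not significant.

Row counts bottom-up:
  R → 6
  T → 6
  (R ⋈[b=h] T) → 3
  π[c,e]((R ⋈[b=h] T)) → 3

== RESULT ==
c | e
2 | 4
5 | 6
5 | 6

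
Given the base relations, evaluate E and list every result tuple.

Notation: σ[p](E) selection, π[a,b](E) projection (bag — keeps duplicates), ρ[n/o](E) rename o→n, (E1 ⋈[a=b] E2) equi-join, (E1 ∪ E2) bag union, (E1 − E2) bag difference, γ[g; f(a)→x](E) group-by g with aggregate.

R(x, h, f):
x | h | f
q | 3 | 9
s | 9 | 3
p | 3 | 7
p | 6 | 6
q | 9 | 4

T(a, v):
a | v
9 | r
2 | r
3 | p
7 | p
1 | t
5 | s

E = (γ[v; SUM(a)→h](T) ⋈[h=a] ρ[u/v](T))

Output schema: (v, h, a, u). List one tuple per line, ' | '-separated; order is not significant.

Row counts bottom-up:
  T → 6
  γ[v; SUM(a)→h](T) → 4
  T → 6
  ρ[u/v](T) → 6
  (γ[v; SUM(a)→h](T) ⋈[h=a] ρ[u/v](T)) → 2

== RESULT ==
v | h | a | u
s | 5 | 5 | s
t | 1 | 1 | t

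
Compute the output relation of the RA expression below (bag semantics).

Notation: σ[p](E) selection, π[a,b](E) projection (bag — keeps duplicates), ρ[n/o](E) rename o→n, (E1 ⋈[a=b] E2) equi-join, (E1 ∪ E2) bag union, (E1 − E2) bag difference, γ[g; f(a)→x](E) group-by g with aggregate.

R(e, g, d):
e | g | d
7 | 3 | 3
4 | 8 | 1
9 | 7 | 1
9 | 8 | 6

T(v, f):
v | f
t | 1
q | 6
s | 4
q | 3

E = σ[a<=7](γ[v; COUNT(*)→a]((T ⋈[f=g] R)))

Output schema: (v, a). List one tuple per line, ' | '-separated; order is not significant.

Subexpression sizes:
  T → 4
  R → 4
  (T ⋈[f=g] R) → 1
  γ[v; COUNT(*)→a]((T ⋈[f=g] R)) → 1
  σ[a<=7](γ[v; COUNT(*)→a]((T ⋈[f=g] R))) → 1

== RESULT ==
v | a
q | 1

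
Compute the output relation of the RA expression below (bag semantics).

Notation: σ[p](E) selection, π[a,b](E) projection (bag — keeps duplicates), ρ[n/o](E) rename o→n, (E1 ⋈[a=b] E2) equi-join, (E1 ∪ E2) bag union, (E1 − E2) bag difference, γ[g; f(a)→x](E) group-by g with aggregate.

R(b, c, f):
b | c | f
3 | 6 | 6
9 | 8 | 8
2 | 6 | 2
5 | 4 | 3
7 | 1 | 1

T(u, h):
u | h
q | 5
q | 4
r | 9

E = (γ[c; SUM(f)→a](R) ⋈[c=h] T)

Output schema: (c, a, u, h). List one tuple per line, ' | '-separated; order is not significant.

Row counts bottom-up:
  R → 5
  γ[c; SUM(f)→a](R) → 4
  T → 3
  (γ[c; SUM(f)→a](R) ⋈[c=h] T) → 1

== RESULT ==
c | a | u | h
4 | 3 | q | 4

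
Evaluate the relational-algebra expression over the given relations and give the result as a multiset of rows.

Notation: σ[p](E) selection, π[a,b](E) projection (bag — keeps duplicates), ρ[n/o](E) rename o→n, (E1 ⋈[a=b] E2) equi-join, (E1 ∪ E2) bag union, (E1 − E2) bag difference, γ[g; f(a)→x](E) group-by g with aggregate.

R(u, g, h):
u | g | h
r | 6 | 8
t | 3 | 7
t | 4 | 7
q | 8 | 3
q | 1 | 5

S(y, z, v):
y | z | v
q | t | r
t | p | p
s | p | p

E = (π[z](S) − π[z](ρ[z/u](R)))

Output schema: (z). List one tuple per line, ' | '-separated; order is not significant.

Per-node cardinality:
  S → 3
  π[z](S) → 3
  R → 5
  ρ[z/u](R) → 5
  π[z](ρ[z/u](R)) → 5
  (π[z](S) − π[z](ρ[z/u](R))) → 2

== RESULT ==
z
p
p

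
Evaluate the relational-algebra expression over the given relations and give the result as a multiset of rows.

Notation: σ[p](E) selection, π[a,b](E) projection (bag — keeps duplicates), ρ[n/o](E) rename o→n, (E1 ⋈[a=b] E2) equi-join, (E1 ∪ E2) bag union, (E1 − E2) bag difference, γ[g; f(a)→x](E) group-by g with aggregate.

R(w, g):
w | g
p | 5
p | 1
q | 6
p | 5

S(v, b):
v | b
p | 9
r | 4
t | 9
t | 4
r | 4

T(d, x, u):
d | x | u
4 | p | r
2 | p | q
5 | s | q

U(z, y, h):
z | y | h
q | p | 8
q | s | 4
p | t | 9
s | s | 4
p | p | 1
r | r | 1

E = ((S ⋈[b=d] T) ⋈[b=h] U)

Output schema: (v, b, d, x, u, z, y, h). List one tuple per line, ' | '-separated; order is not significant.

Subexpression sizes:
  S → 5
  T → 3
  (S ⋈[b=d] T) → 3
  U → 6
  ((S ⋈[b=d] T) ⋈[b=h] U) → 6

== RESULT ==
v | b | d | x | u | z | y | h
r | 4 | 4 | p | r | q | s | 4
r | 4 | 4 | p | r | q | s | 4
r | 4 | 4 | p | r | s | s | 4
r | 4 | 4 | p | r | s | s | 4
t | 4 | 4 | p | r | q | s | 4
t | 4 | 4 | p | r | s | s | 4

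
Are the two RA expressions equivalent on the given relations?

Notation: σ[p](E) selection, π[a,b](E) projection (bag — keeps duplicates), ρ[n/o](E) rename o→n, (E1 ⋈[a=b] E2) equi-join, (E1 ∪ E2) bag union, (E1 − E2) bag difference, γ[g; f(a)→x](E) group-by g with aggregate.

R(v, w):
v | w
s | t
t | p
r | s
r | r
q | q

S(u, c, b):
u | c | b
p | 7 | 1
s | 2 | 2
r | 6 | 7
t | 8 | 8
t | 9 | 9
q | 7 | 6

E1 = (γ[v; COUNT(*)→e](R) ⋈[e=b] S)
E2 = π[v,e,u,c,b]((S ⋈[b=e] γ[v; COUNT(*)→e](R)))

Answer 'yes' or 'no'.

E1 subexpression sizes:
  R → 5
  γ[v; COUNT(*)→e](R) → 4
  S → 6
  (γ[v; COUNT(*)→e](R) ⋈[e=b] S) → 4
E2 subexpression sizes:
  S → 6
  R → 5
  γ[v; COUNT(*)→e](R) → 4
  (S ⋈[b=e] γ[v; COUNT(*)→e](R)) → 4
  π[v,e,u,c,b]((S ⋈[b=e] γ[v; COUNT(*)→e](R))) → 4

E1 and E2 produce the same multiset:
v | e | u | c | b
q | 1 | p | 7 | 1
r | 2 | s | 2 | 2
s | 1 | p | 7 | 1
t | 1 | p | 7 | 1

yes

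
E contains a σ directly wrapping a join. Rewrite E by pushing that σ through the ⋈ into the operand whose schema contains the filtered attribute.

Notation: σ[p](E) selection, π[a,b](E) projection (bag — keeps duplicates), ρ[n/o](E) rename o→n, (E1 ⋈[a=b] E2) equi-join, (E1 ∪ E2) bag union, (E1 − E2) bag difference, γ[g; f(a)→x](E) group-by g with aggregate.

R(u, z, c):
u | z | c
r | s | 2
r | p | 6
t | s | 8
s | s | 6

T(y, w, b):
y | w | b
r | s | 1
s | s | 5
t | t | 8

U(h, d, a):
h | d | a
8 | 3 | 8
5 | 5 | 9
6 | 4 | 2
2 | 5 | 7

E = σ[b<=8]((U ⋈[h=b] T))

σ filters on b, owned by the right side.
E' = (U ⋈[h=b] σ[b<=8](T))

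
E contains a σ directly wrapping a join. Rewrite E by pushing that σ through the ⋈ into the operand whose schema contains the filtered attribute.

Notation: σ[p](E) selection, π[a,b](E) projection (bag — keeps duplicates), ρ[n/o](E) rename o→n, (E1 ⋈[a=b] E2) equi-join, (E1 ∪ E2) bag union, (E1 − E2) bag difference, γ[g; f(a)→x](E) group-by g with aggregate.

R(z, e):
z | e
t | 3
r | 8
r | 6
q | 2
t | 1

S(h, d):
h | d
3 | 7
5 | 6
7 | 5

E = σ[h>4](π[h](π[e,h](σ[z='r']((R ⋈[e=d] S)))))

σ filters on z, owned by the left side.
E' = σ[h>4](π[h](π[e,h]((σ[z='r'](R) ⋈[e=d] S))))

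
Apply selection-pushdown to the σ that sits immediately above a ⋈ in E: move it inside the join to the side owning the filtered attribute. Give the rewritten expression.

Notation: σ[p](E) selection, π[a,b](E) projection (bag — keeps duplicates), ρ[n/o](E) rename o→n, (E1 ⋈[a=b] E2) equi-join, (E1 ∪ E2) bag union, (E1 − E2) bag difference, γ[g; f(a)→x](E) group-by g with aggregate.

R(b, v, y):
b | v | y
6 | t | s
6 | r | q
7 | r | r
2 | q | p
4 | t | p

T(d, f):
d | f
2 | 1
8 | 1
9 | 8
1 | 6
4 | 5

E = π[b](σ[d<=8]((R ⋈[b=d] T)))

σ filters on d, owned by the right side.
E' = π[b]((R ⋈[b=d] σ[d<=8](T)))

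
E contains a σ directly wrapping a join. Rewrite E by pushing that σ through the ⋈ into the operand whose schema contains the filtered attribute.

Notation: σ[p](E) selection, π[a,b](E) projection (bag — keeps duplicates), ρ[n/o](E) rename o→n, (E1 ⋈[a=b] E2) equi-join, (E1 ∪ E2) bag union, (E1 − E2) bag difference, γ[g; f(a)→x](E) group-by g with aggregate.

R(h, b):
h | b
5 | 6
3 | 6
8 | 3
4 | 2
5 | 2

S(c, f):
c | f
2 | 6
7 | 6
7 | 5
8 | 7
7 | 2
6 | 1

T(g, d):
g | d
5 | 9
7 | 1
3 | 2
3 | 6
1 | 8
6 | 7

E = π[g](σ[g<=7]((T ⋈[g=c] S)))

σ filters on g, owned by the left side.
E' = π[g]((σ[g<=7](T) ⋈[g=c] S))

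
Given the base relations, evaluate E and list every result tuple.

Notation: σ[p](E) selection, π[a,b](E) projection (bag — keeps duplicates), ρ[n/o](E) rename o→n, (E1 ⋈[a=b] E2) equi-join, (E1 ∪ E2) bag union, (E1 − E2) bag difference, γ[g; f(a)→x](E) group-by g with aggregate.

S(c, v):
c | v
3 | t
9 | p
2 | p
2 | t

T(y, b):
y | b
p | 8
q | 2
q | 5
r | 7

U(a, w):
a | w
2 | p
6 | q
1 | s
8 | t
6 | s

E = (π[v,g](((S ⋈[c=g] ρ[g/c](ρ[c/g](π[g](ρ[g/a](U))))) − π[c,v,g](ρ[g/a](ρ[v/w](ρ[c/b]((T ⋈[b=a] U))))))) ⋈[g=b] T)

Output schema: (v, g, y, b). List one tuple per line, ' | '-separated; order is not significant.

Subexpression sizes:
  S → 4
  U → 5
  ρ[g/a](U) → 5
  π[g](ρ[g/a](U)) → 5
  ρ[c/g](π[g](ρ[g/a](U))) → 5
  ρ[g/c](ρ[c/g](π[g](ρ[g/a](U)))) → 5
  (S ⋈[c=g] ρ[g/c](ρ[c/g](π[g](ρ[g/a](U))))) → 2
  T → 4
  U → 5
  (T ⋈[b=a] U) → 2
  ρ[c/b]((T ⋈[b=a] U)) → 2
  ρ[v/w](ρ[c/b]((T ⋈[b=a] U))) → 2
  ρ[g/a](ρ[v/w](ρ[c/b]((T ⋈[b=a] U)))) → 2
  π[c,v,g](ρ[g/a](ρ[v/w](ρ[c/b]((T ⋈[b=a] U))))) → 2
  ((S ⋈[c=g] ρ[g/c](ρ[c/g](π[g](ρ[g/a](U))))) − π[c,v,g](ρ[g/a](ρ[v/w](ρ[c/b]((T ⋈[b=a] U)))))) → 1
  π[v,g](((S ⋈[c=g] ρ[g/c](ρ[c/g](π[g](ρ[g/a](U))))) − π[c,v,g](ρ[g/a](ρ[v/w](ρ[c/b]((T ⋈[b=a] U))))))) → 1
  T → 4
  (π[v,g](((S ⋈[c=g] ρ[g/c](ρ[c/g](π[g](ρ[g/a](U))))) − π[c,v,g](ρ[g/a](ρ[v/w](ρ[c/b]((T ⋈[b=a] U))))))) ⋈[g=b] T) → 1

== RESULT ==
v | g | y | b
t | 2 | q | 2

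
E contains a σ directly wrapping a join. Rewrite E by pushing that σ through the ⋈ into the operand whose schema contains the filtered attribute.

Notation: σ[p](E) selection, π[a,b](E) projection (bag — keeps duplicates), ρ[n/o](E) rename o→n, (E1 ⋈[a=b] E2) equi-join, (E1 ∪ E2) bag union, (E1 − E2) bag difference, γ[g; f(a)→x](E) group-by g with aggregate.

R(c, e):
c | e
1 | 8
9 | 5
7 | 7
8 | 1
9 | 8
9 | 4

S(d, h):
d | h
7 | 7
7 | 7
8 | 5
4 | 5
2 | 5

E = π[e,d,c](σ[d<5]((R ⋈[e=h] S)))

σ filters on d, owned by the right side.
E' = π[e,d,c]((R ⋈[e=h] σ[d<5](S)))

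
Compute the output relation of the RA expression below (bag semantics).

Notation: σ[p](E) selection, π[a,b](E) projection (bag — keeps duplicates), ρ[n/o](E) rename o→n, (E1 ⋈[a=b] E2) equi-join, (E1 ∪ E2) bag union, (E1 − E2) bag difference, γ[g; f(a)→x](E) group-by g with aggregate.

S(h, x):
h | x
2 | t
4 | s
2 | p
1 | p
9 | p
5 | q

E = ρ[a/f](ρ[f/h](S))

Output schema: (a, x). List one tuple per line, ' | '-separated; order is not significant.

Stepwise |·|:
  S → 6
  ρ[f/h](S) → 6
  ρ[a/f](ρ[f/h](S)) → 6

== RESULT ==
a | x
1 | p
2 | p
2 | t
4 | s
5 | q
9 | p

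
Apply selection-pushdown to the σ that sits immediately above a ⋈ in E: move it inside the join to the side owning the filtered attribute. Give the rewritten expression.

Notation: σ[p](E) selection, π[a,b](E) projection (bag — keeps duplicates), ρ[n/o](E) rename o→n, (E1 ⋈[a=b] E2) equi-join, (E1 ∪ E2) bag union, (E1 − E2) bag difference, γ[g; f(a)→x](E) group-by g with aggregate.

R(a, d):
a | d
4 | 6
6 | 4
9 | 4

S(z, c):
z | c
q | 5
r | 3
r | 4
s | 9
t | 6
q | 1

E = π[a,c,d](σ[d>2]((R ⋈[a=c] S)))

σ filters on d, owned by the left side.
E' = π[a,c,d]((σ[d>2](R) ⋈[a=c] S))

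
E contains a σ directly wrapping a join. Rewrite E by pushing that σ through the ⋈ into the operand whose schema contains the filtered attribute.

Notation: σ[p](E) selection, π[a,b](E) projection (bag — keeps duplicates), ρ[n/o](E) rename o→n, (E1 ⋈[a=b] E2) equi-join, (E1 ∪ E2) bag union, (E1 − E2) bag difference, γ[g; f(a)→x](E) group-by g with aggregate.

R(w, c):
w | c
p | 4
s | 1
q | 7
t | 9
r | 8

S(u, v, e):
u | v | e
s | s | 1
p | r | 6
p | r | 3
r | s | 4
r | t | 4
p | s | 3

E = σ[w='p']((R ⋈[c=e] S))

σ filters on w, owned by the left side.
E' = (σ[w='p'](R) ⋈[c=e] S)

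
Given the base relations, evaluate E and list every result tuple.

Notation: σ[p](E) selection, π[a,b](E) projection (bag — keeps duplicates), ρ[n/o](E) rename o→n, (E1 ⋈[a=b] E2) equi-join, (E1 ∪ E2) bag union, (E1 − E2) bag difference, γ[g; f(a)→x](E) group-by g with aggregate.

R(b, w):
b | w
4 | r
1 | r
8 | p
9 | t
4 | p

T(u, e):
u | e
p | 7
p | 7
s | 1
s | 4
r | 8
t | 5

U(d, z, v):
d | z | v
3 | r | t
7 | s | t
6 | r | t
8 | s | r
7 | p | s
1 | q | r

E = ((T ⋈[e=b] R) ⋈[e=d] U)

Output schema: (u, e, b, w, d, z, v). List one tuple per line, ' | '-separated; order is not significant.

Subexpression sizes:
  T → 6
  R → 5
  (T ⋈[e=b] R) → 4
  U → 6
  ((T ⋈[e=b] R) ⋈[e=d] U) → 2

== RESULT ==
u | e | b | w | d | z | v
r | 8 | 8 | p | 8 | s | r
s | 1 | 1 | r | 1 | q | r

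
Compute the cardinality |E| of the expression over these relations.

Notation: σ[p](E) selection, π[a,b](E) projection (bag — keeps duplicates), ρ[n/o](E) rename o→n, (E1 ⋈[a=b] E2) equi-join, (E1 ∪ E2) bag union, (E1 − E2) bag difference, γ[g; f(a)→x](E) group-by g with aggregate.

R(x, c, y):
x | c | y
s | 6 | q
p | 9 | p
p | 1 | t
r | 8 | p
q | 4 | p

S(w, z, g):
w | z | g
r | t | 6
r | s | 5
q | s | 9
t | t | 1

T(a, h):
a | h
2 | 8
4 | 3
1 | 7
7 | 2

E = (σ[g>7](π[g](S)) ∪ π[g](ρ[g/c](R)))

Row counts bottom-up:
  S → 4
  π[g](S) → 4
  σ[g>7](π[g](S)) → 1
  R → 5
  ρ[g/c](R) → 5
  π[g](ρ[g/c](R)) → 5
  (σ[g>7](π[g](S)) ∪ π[g](ρ[g/c](R))) → 6

|E| = 6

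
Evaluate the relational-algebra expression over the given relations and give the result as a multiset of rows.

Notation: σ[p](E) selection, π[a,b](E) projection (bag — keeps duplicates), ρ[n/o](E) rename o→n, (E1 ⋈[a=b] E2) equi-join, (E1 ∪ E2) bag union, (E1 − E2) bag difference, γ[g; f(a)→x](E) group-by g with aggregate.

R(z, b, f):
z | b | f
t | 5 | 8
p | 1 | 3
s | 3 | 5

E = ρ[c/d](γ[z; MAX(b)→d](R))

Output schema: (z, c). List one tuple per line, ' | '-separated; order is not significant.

Stepwise |·|:
  R → 3
  γ[z; MAX(b)→d](R) → 3
  ρ[c/d](γ[z; MAX(b)→d](R)) → 3

== RESULT ==
z | c
p | 1
s | 3
t | 5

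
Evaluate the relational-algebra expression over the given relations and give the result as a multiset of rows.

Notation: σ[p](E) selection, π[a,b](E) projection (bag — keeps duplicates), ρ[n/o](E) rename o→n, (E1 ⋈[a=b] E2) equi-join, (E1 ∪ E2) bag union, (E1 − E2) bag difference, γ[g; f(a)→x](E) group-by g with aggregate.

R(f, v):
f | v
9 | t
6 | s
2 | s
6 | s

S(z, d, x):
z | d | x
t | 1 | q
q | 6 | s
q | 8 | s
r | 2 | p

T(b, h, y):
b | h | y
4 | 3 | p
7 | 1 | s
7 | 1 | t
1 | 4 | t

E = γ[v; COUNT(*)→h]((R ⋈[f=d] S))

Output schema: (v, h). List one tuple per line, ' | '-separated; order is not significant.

Per-node cardinality:
  R → 4
  S → 4
  (R ⋈[f=d] S) → 3
  γ[v; COUNT(*)→h]((R ⋈[f=d] S)) → 1

== RESULT ==
v | h
s | 3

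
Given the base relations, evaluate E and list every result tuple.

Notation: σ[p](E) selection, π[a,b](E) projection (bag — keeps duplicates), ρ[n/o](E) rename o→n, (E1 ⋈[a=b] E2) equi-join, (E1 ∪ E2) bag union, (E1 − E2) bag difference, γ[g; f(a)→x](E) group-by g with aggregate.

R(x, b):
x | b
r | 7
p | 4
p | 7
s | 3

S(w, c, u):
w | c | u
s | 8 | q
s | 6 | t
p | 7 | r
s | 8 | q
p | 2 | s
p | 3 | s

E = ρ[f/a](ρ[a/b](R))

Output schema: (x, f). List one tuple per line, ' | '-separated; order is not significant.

Stepwise |·|:
  R → 4
  ρ[a/b](R) → 4
  ρ[f/a](ρ[a/b](R)) → 4

== RESULT ==
x | f
p | 4
p | 7
r | 7
s | 3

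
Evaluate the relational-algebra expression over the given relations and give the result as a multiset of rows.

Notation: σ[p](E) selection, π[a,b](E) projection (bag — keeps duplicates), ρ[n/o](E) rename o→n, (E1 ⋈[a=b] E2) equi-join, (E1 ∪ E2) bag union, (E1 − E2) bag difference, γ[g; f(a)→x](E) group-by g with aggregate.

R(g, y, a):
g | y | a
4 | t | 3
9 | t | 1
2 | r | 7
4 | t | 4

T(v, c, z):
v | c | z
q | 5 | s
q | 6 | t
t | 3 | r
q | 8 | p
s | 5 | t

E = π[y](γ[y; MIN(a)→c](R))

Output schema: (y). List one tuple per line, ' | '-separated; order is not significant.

Row counts bottom-up:
  R → 4
  γ[y; MIN(a)→c](R) → 2
  π[y](γ[y; MIN(a)→c](R)) → 2

== RESULT ==
y
r
t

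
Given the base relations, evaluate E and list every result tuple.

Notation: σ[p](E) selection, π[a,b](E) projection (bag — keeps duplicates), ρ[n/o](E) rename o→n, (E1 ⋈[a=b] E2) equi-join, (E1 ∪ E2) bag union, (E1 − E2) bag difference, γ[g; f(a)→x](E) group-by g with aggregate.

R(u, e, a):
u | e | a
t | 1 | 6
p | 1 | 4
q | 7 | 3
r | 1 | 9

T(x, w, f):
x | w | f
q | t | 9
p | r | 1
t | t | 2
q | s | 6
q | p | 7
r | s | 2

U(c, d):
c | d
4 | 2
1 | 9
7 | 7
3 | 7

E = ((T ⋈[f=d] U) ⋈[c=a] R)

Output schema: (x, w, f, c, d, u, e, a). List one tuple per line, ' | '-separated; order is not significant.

Subexpression sizes:
  T → 6
  U → 4
  (T ⋈[f=d] U) → 5
  R → 4
  ((T ⋈[f=d] U) ⋈[c=a] R) → 3

== RESULT ==
x | w | f | c | d | u | e | a
q | p | 7 | 3 | 7 | q | 7 | 3
r | s | 2 | 4 | 2 | p | 1 | 4
t | t | 2 | 4 | 2 | p | 1 | 4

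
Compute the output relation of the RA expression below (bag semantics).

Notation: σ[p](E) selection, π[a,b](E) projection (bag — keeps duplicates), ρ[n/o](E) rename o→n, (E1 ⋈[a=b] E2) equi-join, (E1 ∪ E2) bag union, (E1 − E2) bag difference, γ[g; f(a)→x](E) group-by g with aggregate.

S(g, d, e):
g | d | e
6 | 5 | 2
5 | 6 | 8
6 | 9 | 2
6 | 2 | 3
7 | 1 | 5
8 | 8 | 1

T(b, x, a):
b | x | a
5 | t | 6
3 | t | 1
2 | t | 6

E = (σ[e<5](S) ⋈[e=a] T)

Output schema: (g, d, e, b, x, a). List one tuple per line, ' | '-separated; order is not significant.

Per-node cardinality:
  S → 6
  σ[e<5](S) → 4
  T → 3
  (σ[e<5](S) ⋈[e=a] T) → 1

== RESULT ==
g | d | e | b | x | a
8 | 8 | 1 | 3 | t | 1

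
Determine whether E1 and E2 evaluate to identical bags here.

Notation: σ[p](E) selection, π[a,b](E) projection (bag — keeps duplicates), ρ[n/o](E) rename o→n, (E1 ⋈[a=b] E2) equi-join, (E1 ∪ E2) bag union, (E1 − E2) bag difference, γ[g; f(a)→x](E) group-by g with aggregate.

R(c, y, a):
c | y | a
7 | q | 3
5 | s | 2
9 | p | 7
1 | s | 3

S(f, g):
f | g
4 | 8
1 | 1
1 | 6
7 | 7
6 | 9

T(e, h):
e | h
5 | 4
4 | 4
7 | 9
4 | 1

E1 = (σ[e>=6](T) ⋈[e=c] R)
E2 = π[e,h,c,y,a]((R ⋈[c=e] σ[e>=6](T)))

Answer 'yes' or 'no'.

E1 subexpression sizes:
  T → 4
  σ[e>=6](T) → 1
  R → 4
  (σ[e>=6](T) ⋈[e=c] R) → 1
E2 subexpression sizes:
  R → 4
  T → 4
  σ[e>=6](T) → 1
  (R ⋈[c=e] σ[e>=6](T)) → 1
  π[e,h,c,y,a]((R ⋈[c=e] σ[e>=6](T))) → 1

E1 and E2 produce the same multiset:
e | h | c | y | a
7 | 9 | 7 | q | 3

yes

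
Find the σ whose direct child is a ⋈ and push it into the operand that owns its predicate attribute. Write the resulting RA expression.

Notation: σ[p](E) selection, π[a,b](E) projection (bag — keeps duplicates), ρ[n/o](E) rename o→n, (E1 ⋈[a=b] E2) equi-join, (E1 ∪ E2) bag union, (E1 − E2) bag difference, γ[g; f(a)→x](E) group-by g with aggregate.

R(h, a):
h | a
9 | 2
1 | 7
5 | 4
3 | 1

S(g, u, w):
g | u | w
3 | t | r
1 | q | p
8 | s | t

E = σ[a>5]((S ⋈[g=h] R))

σ filters on a, owned by the right side.
E' = (S ⋈[g=h] σ[a>5](R))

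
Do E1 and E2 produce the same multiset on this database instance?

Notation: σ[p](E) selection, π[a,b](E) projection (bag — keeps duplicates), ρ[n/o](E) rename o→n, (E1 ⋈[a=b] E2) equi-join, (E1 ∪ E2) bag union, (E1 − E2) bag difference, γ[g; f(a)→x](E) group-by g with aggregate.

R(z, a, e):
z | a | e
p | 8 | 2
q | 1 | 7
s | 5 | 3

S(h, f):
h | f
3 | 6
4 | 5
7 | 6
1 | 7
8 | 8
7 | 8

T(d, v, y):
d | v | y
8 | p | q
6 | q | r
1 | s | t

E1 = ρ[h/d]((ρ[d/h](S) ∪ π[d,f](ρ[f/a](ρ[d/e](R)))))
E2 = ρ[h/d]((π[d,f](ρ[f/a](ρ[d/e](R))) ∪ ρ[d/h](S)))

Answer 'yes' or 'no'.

E1 row counts bottom-up:
  S → 6
  ρ[d/h](S) → 6
  R → 3
  ρ[d/e](R) → 3
  ρ[f/a](ρ[d/e](R)) → 3
  π[d,f](ρ[f/a](ρ[d/e](R))) → 3
  (ρ[d/h](S) ∪ π[d,f](ρ[f/a](ρ[d/e](R)))) → 9
  ρ[h/d]((ρ[d/h](S) ∪ π[d,f](ρ[f/a](ρ[d/e](R))))) → 9
E2 row counts bottom-up:
  R → 3
  ρ[d/e](R) → 3
  ρ[f/a](ρ[d/e](R)) → 3
  π[d,f](ρ[f/a](ρ[d/e](R))) → 3
  S → 6
  ρ[d/h](S) → 6
  (π[d,f](ρ[f/a](ρ[d/e](R))) ∪ ρ[d/h](S)) → 9
  ρ[h/d]((π[d,f](ρ[f/a](ρ[d/e](R))) ∪ ρ[d/h](S))) → 9

E1 and E2 produce the same multiset:
h | f
1 | 7
2 | 8
3 | 5
3 | 6
4 | 5
7 | 1
7 | 6
7 | 8
8 | 8

yes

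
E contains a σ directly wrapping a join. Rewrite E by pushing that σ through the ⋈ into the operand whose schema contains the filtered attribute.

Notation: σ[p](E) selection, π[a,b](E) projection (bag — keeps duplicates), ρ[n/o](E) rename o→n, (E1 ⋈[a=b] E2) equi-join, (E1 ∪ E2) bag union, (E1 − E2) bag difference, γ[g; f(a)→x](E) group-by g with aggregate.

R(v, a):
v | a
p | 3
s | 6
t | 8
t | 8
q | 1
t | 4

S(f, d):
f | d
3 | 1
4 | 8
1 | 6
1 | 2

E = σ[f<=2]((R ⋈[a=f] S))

σ filters on f, owned by the right side.
E' = (R ⋈[a=f] σ[f<=2](S))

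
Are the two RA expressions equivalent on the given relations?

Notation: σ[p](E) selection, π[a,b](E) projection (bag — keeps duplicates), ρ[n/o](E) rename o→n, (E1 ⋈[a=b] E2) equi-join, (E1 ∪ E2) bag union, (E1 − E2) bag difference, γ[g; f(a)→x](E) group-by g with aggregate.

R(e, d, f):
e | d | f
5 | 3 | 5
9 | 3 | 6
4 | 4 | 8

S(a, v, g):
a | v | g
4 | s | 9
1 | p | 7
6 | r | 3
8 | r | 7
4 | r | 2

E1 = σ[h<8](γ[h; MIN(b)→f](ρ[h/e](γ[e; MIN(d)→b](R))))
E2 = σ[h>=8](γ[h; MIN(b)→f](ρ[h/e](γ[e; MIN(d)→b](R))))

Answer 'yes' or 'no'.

E1 subexpression sizes:
  R → 3
  γ[e; MIN(d)→b](R) → 3
  ρ[h/e](γ[e; MIN(d)→b](R)) → 3
  γ[h; MIN(b)→f](ρ[h/e](γ[e; MIN(d)→b](R))) → 3
  σ[h<8](γ[h; MIN(b)→f](ρ[h/e](γ[e; MIN(d)→b](R)))) → 2
E2 subexpression sizes:
  R → 3
  γ[e; MIN(d)→b](R) → 3
  ρ[h/e](γ[e; MIN(d)→b](R)) → 3
  γ[h; MIN(b)→f](ρ[h/e](γ[e; MIN(d)→b](R))) → 3
  σ[h>=8](γ[h; MIN(b)→f](ρ[h/e](γ[e; MIN(d)→b](R)))) → 1

E1 result:
h | f
4 | 4
5 | 3
E2 result:
h | f
9 | 3
Witness: (4, 4) appears 1× in E1 but 0× in E2.

no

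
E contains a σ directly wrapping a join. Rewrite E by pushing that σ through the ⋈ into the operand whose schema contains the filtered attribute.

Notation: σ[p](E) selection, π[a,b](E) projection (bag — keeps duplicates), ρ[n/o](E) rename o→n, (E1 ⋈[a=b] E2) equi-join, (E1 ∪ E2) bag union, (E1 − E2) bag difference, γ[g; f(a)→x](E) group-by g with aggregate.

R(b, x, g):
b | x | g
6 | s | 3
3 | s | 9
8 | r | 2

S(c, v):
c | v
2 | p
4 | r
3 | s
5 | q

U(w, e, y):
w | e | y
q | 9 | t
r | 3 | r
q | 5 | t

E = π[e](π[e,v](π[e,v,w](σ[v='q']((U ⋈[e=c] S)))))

σ filters on v, owned by the right side.
E' = π[e](π[e,v](π[e,v,w]((U ⋈[e=c] σ[v='q'](S)))))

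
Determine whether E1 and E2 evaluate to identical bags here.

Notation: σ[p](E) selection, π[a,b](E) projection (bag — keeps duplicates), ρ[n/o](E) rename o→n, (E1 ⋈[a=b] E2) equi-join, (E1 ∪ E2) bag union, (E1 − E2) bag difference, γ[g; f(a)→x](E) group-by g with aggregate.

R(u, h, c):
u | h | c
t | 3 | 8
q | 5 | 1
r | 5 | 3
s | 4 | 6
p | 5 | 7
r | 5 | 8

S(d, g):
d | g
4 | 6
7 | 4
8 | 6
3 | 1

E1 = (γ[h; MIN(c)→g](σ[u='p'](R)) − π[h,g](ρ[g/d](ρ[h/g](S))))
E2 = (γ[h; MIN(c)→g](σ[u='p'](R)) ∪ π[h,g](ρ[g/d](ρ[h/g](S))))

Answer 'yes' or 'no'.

E1 row counts bottom-up:
  R → 6
  σ[u='p'](R) → 1
  γ[h; MIN(c)→g](σ[u='p'](R)) → 1
  S → 4
  ρ[h/g](S) → 4
  ρ[g/d](ρ[h/g](S)) → 4
  π[h,g](ρ[g/d](ρ[h/g](S))) → 4
  (γ[h; MIN(c)→g](σ[u='p'](R)) − π[h,g](ρ[g/d](ρ[h/g](S)))) → 1
E2 row counts bottom-up:
  R → 6
  σ[u='p'](R) → 1
  γ[h; MIN(c)→g](σ[u='p'](R)) → 1
  S → 4
  ρ[h/g](S) → 4
  ρ[g/d](ρ[h/g](S)) → 4
  π[h,g](ρ[g/d](ρ[h/g](S))) → 4
  (γ[h; MIN(c)→g](σ[u='p'](R)) ∪ π[h,g](ρ[g/d](ρ[h/g](S)))) → 5

E1 result:
h | g
5 | 7
E2 result:
h | g
1 | 3
4 | 7
5 | 7
6 | 4
6 | 8
Witness: (4, 7) appears 0× in E1 but 1× in E2.

no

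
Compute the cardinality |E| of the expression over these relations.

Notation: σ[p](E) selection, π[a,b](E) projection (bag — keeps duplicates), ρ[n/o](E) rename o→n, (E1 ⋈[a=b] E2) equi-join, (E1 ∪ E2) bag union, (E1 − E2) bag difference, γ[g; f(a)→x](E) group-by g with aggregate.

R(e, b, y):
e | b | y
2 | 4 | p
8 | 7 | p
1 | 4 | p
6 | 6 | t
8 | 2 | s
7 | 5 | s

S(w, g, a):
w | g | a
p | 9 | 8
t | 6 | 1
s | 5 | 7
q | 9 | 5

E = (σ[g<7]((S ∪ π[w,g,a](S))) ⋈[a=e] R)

Per-node cardinality:
  S → 4
  S → 4
  π[w,g,a](S) → 4
  (S ∪ π[w,g,a](S)) → 8
  σ[g<7]((S ∪ π[w,g,a](S))) → 4
  R → 6
  (σ[g<7]((S ∪ π[w,g,a](S))) ⋈[a=e] R) → 4

|E| = 4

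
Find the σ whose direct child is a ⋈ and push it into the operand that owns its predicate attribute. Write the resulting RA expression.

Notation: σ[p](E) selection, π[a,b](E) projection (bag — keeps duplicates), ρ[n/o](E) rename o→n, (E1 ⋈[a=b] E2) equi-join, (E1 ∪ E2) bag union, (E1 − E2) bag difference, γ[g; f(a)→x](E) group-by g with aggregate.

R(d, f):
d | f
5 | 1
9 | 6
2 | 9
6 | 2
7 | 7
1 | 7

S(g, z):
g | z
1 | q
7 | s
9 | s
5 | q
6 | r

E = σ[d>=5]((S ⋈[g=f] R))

σ filters on d, owned by the right side.
E' = (S ⋈[g=f] σ[d>=5](R))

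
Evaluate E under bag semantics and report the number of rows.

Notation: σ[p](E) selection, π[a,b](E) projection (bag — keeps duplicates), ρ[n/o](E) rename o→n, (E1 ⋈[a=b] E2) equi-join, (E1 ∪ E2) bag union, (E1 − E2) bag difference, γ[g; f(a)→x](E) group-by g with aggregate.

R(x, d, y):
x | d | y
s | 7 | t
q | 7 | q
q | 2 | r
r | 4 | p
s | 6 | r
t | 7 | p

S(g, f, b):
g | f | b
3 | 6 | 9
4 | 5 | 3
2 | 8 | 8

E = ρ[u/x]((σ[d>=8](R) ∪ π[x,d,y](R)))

Subexpression sizes:
  R → 6
  σ[d>=8](R) → 0
  R → 6
  π[x,d,y](R) → 6
  (σ[d>=8](R) ∪ π[x,d,y](R)) → 6
  ρ[u/x]((σ[d>=8](R) ∪ π[x,d,y](R))) → 6

|E| = 6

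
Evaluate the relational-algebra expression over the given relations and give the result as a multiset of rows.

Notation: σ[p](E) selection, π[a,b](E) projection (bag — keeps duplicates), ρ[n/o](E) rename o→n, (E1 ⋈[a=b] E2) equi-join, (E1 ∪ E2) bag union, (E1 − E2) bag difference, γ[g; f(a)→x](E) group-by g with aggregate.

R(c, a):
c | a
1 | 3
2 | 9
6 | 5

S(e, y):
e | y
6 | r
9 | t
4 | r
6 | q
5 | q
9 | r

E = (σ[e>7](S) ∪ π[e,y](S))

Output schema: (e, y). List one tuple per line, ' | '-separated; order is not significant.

Per-node cardinality:
  S → 6
  σ[e>7](S) → 2
  S → 6
  π[e,y](S) → 6
  (σ[e>7](S) ∪ π[e,y](S)) → 8

== RESULT ==
e | y
4 | r
5 | q
6 | q
6 | r
9 | r
9 | r
9 | t
9 | t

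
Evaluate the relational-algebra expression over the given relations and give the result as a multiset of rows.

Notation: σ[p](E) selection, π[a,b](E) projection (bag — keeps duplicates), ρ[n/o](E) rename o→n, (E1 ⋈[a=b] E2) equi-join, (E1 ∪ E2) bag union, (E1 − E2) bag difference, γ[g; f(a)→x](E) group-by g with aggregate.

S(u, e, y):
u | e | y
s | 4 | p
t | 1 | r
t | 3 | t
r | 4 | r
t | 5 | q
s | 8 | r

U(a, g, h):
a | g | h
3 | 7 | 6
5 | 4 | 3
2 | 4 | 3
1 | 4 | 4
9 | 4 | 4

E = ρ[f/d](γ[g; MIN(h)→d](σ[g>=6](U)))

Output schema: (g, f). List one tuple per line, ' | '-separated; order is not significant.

Per-node cardinality:
  U → 5
  σ[g>=6](U) → 1
  γ[g; MIN(h)→d](σ[g>=6](U)) → 1
  ρ[f/d](γ[g; MIN(h)→d](σ[g>=6](U))) → 1

== RESULT ==
g | f
7 | 6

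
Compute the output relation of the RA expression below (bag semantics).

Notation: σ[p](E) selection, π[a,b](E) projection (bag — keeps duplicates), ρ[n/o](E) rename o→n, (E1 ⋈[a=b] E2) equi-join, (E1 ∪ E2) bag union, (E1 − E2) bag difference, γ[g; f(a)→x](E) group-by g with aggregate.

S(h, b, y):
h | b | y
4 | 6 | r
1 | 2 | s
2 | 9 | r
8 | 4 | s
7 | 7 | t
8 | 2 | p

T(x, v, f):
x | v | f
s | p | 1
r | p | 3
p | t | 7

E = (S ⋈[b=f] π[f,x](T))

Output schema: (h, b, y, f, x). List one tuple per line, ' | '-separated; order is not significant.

Subexpression sizes:
  S → 6
  T → 3
  π[f,x](T) → 3
  (S ⋈[b=f] π[f,x](T)) → 1

== RESULT ==
h | b | y | f | x
7 | 7 | t | 7 | p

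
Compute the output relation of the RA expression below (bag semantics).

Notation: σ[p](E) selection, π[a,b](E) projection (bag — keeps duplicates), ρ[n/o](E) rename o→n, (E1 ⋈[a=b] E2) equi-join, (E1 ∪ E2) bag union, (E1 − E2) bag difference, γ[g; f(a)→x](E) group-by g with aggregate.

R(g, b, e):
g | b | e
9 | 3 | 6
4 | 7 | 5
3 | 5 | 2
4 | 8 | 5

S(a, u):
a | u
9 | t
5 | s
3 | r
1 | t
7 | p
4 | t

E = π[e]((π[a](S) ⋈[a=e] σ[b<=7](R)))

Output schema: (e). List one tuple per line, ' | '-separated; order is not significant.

Per-node cardinality:
  S → 6
  π[a](S) → 6
  R → 4
  σ[b<=7](R) → 3
  (π[a](S) ⋈[a=e] σ[b<=7](R)) → 1
  π[e]((π[a](S) ⋈[a=e] σ[b<=7](R))) → 1

== RESULT ==
e
5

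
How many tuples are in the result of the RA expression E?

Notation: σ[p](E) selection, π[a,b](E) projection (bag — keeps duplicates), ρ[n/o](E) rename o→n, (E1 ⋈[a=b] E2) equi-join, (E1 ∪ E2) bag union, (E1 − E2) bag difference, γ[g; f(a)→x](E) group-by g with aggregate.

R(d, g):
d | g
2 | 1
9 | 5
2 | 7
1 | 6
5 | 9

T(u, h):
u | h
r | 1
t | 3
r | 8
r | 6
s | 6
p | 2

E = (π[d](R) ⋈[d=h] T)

Subexpression sizes:
  R → 5
  π[d](R) → 5
  T → 6
  (π[d](R) ⋈[d=h] T) → 3

|E| = 3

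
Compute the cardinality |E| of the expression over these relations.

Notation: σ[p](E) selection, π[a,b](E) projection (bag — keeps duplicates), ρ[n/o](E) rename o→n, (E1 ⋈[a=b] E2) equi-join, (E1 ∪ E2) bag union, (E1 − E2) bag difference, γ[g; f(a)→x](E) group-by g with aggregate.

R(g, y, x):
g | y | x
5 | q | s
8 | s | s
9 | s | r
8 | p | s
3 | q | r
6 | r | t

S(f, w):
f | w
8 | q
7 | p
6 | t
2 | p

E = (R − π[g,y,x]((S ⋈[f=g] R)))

Row counts bottom-up:
  R → 6
  S → 4
  R → 6
  (S ⋈[f=g] R) → 3
  π[g,y,x]((S ⋈[f=g] R)) → 3
  (R − π[g,y,x]((S ⋈[f=g] R))) → 3

|E| = 3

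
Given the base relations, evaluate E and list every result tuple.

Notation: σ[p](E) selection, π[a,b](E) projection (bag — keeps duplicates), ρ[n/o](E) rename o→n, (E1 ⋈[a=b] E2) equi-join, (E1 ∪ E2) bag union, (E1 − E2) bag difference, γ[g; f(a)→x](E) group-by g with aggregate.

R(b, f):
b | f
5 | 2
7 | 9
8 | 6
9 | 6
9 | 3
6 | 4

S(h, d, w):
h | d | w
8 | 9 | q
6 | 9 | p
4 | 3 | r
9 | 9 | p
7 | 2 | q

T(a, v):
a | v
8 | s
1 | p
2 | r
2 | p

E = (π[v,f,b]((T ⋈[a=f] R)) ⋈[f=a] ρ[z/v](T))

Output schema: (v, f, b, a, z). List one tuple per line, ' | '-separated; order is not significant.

Per-node cardinality:
  T → 4
  R → 6
  (T ⋈[a=f] R) → 2
  π[v,f,b]((T ⋈[a=f] R)) → 2
  T → 4
  ρ[z/v](T) → 4
  (π[v,f,b]((T ⋈[a=f] R)) ⋈[f=a] ρ[z/v](T)) → 4

== RESULT ==
v | f | b | a | z
p | 2 | 5 | 2 | p
p | 2 | 5 | 2 | r
r | 2 | 5 | 2 | p
r | 2 | 5 | 2 | r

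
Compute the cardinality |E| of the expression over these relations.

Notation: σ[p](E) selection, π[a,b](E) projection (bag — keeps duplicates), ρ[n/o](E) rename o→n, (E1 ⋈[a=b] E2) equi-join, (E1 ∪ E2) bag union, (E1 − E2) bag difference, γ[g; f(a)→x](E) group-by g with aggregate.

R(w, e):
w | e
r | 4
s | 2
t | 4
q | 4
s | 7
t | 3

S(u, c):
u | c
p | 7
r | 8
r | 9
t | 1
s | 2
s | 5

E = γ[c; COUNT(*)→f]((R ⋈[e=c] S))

Stepwise |·|:
  R → 6
  S → 6
  (R ⋈[e=c] S) → 2
  γ[c; COUNT(*)→f]((R ⋈[e=c] S)) → 2

|E| = 2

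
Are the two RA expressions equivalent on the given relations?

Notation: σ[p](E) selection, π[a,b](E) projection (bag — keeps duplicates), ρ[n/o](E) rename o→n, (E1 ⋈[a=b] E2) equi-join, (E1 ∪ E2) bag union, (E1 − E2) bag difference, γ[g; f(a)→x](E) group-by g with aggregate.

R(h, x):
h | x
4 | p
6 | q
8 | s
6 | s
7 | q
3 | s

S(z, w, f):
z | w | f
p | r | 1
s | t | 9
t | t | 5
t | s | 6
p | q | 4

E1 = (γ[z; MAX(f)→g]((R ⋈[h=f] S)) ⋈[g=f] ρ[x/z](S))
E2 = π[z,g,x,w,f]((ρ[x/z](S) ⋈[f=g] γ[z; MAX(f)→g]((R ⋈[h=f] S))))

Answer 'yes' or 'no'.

E1 row counts bottom-up:
  R → 6
  S → 5
  (R ⋈[h=f] S) → 3
  γ[z; MAX(f)→g]((R ⋈[h=f] S)) → 2
  S → 5
  ρ[x/z](S) → 5
  (γ[z; MAX(f)→g]((R ⋈[h=f] S)) ⋈[g=f] ρ[x/z](S)) → 2
E2 row counts bottom-up:
  S → 5
  ρ[x/z](S) → 5
  R → 6
  S → 5
  (R ⋈[h=f] S) → 3
  γ[z; MAX(f)→g]((R ⋈[h=f] S)) → 2
  (ρ[x/z](S) ⋈[f=g] γ[z; MAX(f)→g]((R ⋈[h=f] S))) → 2
  π[z,g,x,w,f]((ρ[x/z](S) ⋈[f=g] γ[z; MAX(f)→g]((R ⋈[h=f] S)))) → 2

E1 and E2 produce the same multiset:
z | g | x | w | f
p | 4 | p | q | 4
t | 6 | t | s | 6

yes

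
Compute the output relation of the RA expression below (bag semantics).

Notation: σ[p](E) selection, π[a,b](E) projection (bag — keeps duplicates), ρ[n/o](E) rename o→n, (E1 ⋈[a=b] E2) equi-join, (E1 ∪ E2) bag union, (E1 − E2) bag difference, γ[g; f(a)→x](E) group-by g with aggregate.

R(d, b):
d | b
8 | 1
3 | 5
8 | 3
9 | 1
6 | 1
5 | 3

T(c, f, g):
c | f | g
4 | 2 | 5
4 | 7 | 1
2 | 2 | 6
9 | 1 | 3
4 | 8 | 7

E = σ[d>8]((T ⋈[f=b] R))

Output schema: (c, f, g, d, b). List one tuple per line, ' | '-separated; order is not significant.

Row counts bottom-up:
  T → 5
  R → 6
  (T ⋈[f=b] R) → 3
  σ[d>8]((T ⋈[f=b] R)) → 1

== RESULT ==
c | f | g | d | b
9 | 1 | 3 | 9 | 1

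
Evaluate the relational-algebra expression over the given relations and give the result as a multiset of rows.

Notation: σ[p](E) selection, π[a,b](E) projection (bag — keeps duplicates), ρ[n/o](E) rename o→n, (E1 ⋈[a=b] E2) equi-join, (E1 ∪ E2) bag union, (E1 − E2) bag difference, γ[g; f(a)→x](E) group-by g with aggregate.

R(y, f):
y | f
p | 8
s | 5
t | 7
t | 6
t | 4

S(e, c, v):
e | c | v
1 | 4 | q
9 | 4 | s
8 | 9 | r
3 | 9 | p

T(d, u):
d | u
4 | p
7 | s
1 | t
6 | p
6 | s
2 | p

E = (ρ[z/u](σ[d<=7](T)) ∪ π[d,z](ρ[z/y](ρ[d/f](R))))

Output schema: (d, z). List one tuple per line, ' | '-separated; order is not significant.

Stepwise |·|:
  T → 6
  σ[d<=7](T) → 6
  ρ[z/u](σ[d<=7](T)) → 6
  R → 5
  ρ[d/f](R) → 5
  ρ[z/y](ρ[d/f](R)) → 5
  π[d,z](ρ[z/y](ρ[d/f](R))) → 5
  (ρ[z/u](σ[d<=7](T)) ∪ π[d,z](ρ[z/y](ρ[d/f](R)))) → 11

== RESULT ==
d | z
1 | t
2 | p
4 | p
4 | t
5 | s
6 | p
6 | s
6 | t
7 | s
7 | t
8 | p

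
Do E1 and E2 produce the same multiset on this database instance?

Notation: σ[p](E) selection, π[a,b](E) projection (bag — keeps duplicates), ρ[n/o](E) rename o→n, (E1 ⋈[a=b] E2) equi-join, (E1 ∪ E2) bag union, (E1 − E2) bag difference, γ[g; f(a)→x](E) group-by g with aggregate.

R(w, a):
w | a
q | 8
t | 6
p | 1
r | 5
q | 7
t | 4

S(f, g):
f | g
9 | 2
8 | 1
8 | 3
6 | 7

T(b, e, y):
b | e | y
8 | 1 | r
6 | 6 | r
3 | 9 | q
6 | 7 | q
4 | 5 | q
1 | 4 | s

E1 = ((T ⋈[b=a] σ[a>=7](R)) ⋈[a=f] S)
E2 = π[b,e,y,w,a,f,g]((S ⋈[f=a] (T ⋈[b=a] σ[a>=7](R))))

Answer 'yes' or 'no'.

E1 per-node cardinality:
  T → 6
  R → 6
  σ[a>=7](R) → 2
  (T ⋈[b=a] σ[a>=7](R)) → 1
  S → 4
  ((T ⋈[b=a] σ[a>=7](R)) ⋈[a=f] S) → 2
E2 per-node cardinality:
  S → 4
  T → 6
  R → 6
  σ[a>=7](R) → 2
  (T ⋈[b=a] σ[a>=7](R)) → 1
  (S ⋈[f=a] (T ⋈[b=a] σ[a>=7](R))) → 2
  π[b,e,y,w,a,f,g]((S ⋈[f=a] (T ⋈[b=a] σ[a>=7](R)))) → 2

E1 and E2 produce the same multiset:
b | e | y | w | a | f | g
8 | 1 | r | q | 8 | 8 | 1
8 | 1 | r | q | 8 | 8 | 3

yes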